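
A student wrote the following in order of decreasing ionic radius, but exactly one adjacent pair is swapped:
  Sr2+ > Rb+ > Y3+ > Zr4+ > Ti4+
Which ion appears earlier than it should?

Check each adjacent pair. Sr2+ and Rb+ are reversed: they are isoelectronic (36 e⁻) and Sr has more protons than Rb (38 vs 37), making Sr2+ smaller. No other neighbouring pair contradicts the periodic trends, so Sr2+ is the ion listed too early.

Sr2+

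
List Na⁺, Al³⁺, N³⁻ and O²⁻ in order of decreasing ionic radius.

N³⁻ > O²⁻ > Na⁺ > Al³⁺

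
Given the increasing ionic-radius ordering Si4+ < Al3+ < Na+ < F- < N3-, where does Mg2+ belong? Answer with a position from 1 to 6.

All of these have 10 electrons (isoelectronic). With the same electron cloud, the ion with the most protons pulls it in tightest. Nuclear charges: Si4+ (Z=14), Al3+ (Z=13), Mg2+ (Z=12), Na+ (Z=11), F- (Z=9), N3- (Z=7). Highest Z is smallest.
With Mg2+ included the full order is Si4+ < Al3+ < Mg2+ < Na+ < F- < N3-, so it takes position 3.

3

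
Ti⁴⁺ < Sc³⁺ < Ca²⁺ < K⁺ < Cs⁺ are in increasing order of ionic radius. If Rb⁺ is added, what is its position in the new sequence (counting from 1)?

5

First list Z and electron count for each: Ti⁴⁺ has 18 e⁻ (Z=22), Sc³⁺ has 18 e⁻ (Z=21), Ca²⁺ has 18 e⁻ (Z=20), K⁺ has 18 e⁻ (Z=19), Rb⁺ has 36 e⁻ (Z=37), Cs⁺ has 54 e⁻ (Z=55). Ti⁴⁺ < Sc³⁺ (isoelectronic, higher Z=22 is smaller); Sc³⁺ < Ca²⁺ (isoelectronic, higher Z=21 is smaller); Ca²⁺ < K⁺ (both 18 e⁻, Z=20>19); K⁺ < Rb⁺ (same group, 1 shell fewer); Rb⁺ < Cs⁺ (same group, period 5 vs 6).
With Rb⁺ included the full order is Ti⁴⁺ < Sc³⁺ < Ca²⁺ < K⁺ < Rb⁺ < Cs⁺, so it takes position 5.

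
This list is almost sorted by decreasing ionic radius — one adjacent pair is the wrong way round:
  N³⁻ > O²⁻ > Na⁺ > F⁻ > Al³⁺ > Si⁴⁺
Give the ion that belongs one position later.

Na⁺

Check each adjacent pair. Na⁺ and F⁻ are reversed: Na⁺ and F⁻ share 10 electrons; the higher nuclear charge on Na (Z=11) contracts it more, so Na⁺ < F⁻. No other neighbouring pair contradicts the periodic trends, so Na⁺ is the ion listed too early.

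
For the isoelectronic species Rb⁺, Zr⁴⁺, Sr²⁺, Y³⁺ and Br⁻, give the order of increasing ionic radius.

Zr⁴⁺ < Y³⁺ < Sr²⁺ < Rb⁺ < Br⁻

Each ion has 36 electrons. The ranking follows nuclear charge in reverse — greater Z gives a smaller radius. Zr⁴⁺ (Z=40), Y³⁺ (Z=39), Sr²⁺ (Z=38), Rb⁺ (Z=37), Br⁻ (Z=35).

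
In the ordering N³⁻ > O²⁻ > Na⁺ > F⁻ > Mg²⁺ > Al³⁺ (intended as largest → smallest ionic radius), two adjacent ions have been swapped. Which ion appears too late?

Compare adjacent ions: Na⁺ and F⁻ share 10 electrons; the higher nuclear charge on Na (Z=11) contracts it more, so Na⁺ < F⁻ — yet in this decreasing list Na⁺ sits before F⁻. Nothing else is reversed, so F⁻ should move one place to the left.

F⁻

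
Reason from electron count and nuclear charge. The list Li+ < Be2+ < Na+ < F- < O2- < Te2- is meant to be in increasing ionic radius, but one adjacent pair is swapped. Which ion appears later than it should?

Scanning neighbour by neighbour, only Li+/Be2+ violates a trend: Be2+ and Li+ share 2 electrons; the higher nuclear charge on Be (Z=4) contracts it more, so Be2+ < Li+. That makes Be2+ the one sitting a position late relative to where it belongs.

Be2+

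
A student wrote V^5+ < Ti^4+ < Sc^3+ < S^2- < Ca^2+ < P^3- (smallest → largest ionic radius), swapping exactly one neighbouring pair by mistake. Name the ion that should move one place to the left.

The pair S^2-, Ca^2+ is the wrong way round — both have 18 electrons but Z(Ca)=20 > Z(S)=16, so Ca^2+ should be the smaller of the two. All other adjacent pairs agree with periodic trends, so Ca^2+ is the misplaced ion.

Ca^2+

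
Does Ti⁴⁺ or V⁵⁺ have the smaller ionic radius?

All of these have 18 electrons (isoelectronic). With the same electron cloud, the ion with the most protons pulls it in tightest. Nuclear charges: V⁵⁺ (Z=23), Ti⁴⁺ (Z=22). Highest Z is smallest.

V⁵⁺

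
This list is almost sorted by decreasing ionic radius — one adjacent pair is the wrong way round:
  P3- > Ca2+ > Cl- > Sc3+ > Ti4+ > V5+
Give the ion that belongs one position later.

The pair Ca2+, Cl- is the wrong way round — both have 18 electrons but Z(Ca)=20 > Z(Cl)=17, so Ca2+ should be the smaller of the two. All other adjacent pairs agree with periodic trends, so Ca2+ is the misplaced ion.

Ca2+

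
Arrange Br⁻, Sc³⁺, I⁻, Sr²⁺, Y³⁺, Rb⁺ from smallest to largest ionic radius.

First list Z and electron count for each: Sc³⁺: 18 e⁻, Z=21, Y³⁺: 36 e⁻, Z=39, Sr²⁺: 36 e⁻, Z=38, Rb⁺: 36 e⁻, Z=37, Br⁻: 36 e⁻, Z=35, I⁻: 54 e⁻, Z=53. Sc³⁺ < Y³⁺ (same group, period 4 vs 5); Y³⁺ < Sr²⁺ (isoelectronic, higher Z=39 is smaller); Sr²⁺ < Rb⁺ (isoelectronic, higher Z=38 is smaller); Rb⁺ < Br⁻ (both 36 e⁻, Z=37>35); Br⁻ < I⁻ (same group, period 4 vs 5).

Sc³⁺ < Y³⁺ < Sr²⁺ < Rb⁺ < Br⁻ < I⁻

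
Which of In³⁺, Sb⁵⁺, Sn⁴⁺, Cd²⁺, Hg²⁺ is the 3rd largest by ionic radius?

Work out protons and electrons: Sb⁵⁺ (Z=51, 46 e⁻), Sn⁴⁺ (Z=50, 46 e⁻), In³⁺ (Z=49, 46 e⁻), Cd²⁺ (Z=48, 46 e⁻), Hg²⁺ (Z=80, 78 e⁻). Sb⁵⁺ < Sn⁴⁺ (both 46 e⁻, Z=51>50); Sn⁴⁺ < In³⁺ (both 46 e⁻, Z=50>49); In³⁺ < Cd²⁺ (both 46 e⁻, Z=49>48); Cd²⁺ < Hg²⁺ (same group, period 5 vs 6).
So the order is Sb⁵⁺ < Sn⁴⁺ < In³⁺ < Cd²⁺ < Hg²⁺; the 3rd-largest ion is In³⁺.

In³⁺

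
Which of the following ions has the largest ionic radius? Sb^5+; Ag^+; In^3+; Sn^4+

Each ion has 46 electrons. The ranking follows nuclear charge in reverse — greater Z gives a smaller radius. Sb^5+ (Z=51), Sn^4+ (Z=50), In^3+ (Z=49), Ag^+ (Z=47).

Ag^+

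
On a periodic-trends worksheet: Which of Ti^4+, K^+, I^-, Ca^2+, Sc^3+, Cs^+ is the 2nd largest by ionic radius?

Ti^4+ has 18 e⁻ (Z=22), Sc^3+ has 18 e⁻ (Z=21), Ca^2+ has 18 e⁻ (Z=20), K^+ has 18 e⁻ (Z=19), Cs^+ has 54 e⁻ (Z=55), I^- has 54 e⁻ (Z=53). Ti^4+ < Sc^3+ (isoelectronic, higher Z=22 is smaller); Sc^3+ < Ca^2+ (both 18 e⁻, Z=21>20); Ca^2+ < K^+ (both 18 e⁻, Z=20>19); K^+ < Cs^+ (same group, 2 shells fewer); Cs^+ < I^- (both 54 e⁻, Z=55>53).
Full ascending order: Ti^4+ < Sc^3+ < Ca^2+ < K^+ < Cs^+ < I^-. Counting from the largest, position 2 is Cs^+.

Cs^+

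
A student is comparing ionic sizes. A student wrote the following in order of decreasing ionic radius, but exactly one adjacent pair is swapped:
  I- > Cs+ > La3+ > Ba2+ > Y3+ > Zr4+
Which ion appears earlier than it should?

La3+

The pair La3+, Ba2+ is the wrong way round — they are isoelectronic (54 e⁻) and La has more protons than Ba (57 vs 56), making La3+ smaller. All other adjacent pairs agree with periodic trends, so La3+ is the misplaced ion.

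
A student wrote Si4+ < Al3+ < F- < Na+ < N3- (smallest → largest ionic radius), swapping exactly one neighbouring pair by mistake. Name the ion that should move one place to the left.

Na+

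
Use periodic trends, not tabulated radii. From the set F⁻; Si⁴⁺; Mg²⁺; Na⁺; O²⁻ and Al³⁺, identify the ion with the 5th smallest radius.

F⁻

All of these have 10 electrons (isoelectronic). With the same electron cloud, the ion with the most protons pulls it in tightest. Nuclear charges: Si⁴⁺ (Z=14), Al³⁺ (Z=13), Mg²⁺ (Z=12), Na⁺ (Z=11), F⁻ (Z=9), O²⁻ (Z=8). Highest Z is smallest.
Full ascending order: Si⁴⁺ < Al³⁺ < Mg²⁺ < Na⁺ < F⁻ < O²⁻. Counting from the smallest, position 5 is F⁻.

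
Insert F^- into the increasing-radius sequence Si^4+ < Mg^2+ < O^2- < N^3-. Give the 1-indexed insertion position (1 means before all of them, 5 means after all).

These species are isoelectronic with 10 electrons. The only difference is the number of protons: Si^4+ (Z=14), Mg^2+ (Z=12), F^- (Z=9), O^2- (Z=8), N^3- (Z=7). The strongest nuclear pull (Si^4+) gives the smallest ion.
The complete sequence is Si^4+ < Mg^2+ < F^- < O^2- < N^3-. F^- sits at position 3.

3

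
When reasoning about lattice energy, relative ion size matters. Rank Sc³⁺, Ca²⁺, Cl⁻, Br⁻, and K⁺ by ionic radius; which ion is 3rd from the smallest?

Tabulating Z and e⁻: Sc³⁺: 18 e⁻, Z=21, Ca²⁺: 18 e⁻, Z=20, K⁺: 18 e⁻, Z=19, Cl⁻: 18 e⁻, Z=17, Br⁻: 36 e⁻, Z=35. Sc³⁺ < Ca²⁺ (both 18 e⁻, Z=21>20); Ca²⁺ < K⁺ (both 18 e⁻, Z=20>19); K⁺ < Cl⁻ (both 18 e⁻, Z=19>17); Cl⁻ < Br⁻ (same group, 1 shell fewer).
Full ascending order: Sc³⁺ < Ca²⁺ < K⁺ < Cl⁻ < Br⁻. Counting from the smallest, position 3 is K⁺.

K⁺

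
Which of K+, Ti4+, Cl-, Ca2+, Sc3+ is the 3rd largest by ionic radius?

Ca2+

These species are isoelectronic with 18 electrons. The only difference is the number of protons: Ti4+ (Z=22), Sc3+ (Z=21), Ca2+ (Z=20), K+ (Z=19), Cl- (Z=17). The strongest nuclear pull (Ti4+) gives the smallest ion.
So the order is Ti4+ < Sc3+ < Ca2+ < K+ < Cl-; the 3rd-largest ion is Ca2+.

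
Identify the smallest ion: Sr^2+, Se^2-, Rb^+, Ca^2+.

Ca^2+

Ca^2+ has 18 e⁻ (Z=20), Sr^2+ has 36 e⁻ (Z=38), Rb^+ has 36 e⁻ (Z=37), Se^2- has 36 e⁻ (Z=34). Ca^2+ < Sr^2+ (same group, 1 shell fewer); Sr^2+ < Rb^+ (isoelectronic, higher Z=38 is smaller); Rb^+ < Se^2- (both 36 e⁻, Z=37>34).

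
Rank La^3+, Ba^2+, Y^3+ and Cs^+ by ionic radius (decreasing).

Cs^+ > Ba^2+ > La^3+ > Y^3+

Y^3+: 36 e⁻, Z=39, La^3+: 54 e⁻, Z=57, Ba^2+: 54 e⁻, Z=56, Cs^+: 54 e⁻, Z=55. Y^3+ < La^3+ (same group, 1 shell fewer); La^3+ < Ba^2+ (both 54 e⁻, Z=57>56); Ba^2+ < Cs^+ (both 54 e⁻, Z=56>55).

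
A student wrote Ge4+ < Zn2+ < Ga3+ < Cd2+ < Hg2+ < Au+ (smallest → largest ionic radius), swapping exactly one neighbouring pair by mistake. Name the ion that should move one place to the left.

Check each adjacent pair. Zn2+ and Ga3+ are reversed: they are isoelectronic (28 e⁻) and Ga has more protons than Zn (31 vs 30), making Ga3+ smaller. No other neighbouring pair contradicts the periodic trends, so Ga3+ is the ion listed too late.

Ga3+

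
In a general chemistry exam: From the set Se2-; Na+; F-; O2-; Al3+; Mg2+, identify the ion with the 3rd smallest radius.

Al3+: 10 e⁻, Z=13, Mg2+: 10 e⁻, Z=12, Na+: 10 e⁻, Z=11, F-: 10 e⁻, Z=9, O2-: 10 e⁻, Z=8, Se2-: 36 e⁻, Z=34. Al3+ < Mg2+ (isoelectronic, higher Z=13 is smaller); Mg2+ < Na+ (isoelectronic, higher Z=12 is smaller); Na+ < F- (both 10 e⁻, Z=11>9); F- < O2- (isoelectronic, higher Z=9 is smaller); O2- < Se2- (same group, 2 shells fewer).
That gives Al3+ < Mg2+ < Na+ < F- < O2- < Se2-. From the smallest end, number 3 is Na+.

Na+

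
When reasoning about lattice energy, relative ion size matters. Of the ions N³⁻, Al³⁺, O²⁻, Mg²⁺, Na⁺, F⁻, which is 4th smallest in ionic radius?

Each ion has 10 electrons. The ranking follows nuclear charge in reverse — greater Z gives a smaller radius. Al³⁺ (Z=13), Mg²⁺ (Z=12), Na⁺ (Z=11), F⁻ (Z=9), O²⁻ (Z=8), N³⁻ (Z=7).
So the order is Al³⁺ < Mg²⁺ < Na⁺ < F⁻ < O²⁻ < N³⁻; the 4th-smallest ion is F⁻.

F⁻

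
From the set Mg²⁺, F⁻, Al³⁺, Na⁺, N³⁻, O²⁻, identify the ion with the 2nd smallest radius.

Mg²⁺

All of these have 10 electrons (isoelectronic). With the same electron cloud, the ion with the most protons pulls it in tightest. Nuclear charges: Al³⁺ (Z=13), Mg²⁺ (Z=12), Na⁺ (Z=11), F⁻ (Z=9), O²⁻ (Z=8), N³⁻ (Z=7). Highest Z is smallest.
Ordering: Al³⁺ < Mg²⁺ < Na⁺ < F⁻ < O²⁻ < N³⁻. The 2nd smallest is Mg²⁺.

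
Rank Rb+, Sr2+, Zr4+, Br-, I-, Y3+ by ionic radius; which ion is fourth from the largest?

Sr2+

First list Z and electron count for each: Zr4+ (Z=40, 36 e⁻), Y3+ (Z=39, 36 e⁻), Sr2+ (Z=38, 36 e⁻), Rb+ (Z=37, 36 e⁻), Br- (Z=35, 36 e⁻), I- (Z=53, 54 e⁻). Zr4+ < Y3+ (both 36 e⁻, Z=40>39); Y3+ < Sr2+ (isoelectronic, higher Z=39 is smaller); Sr2+ < Rb+ (isoelectronic, higher Z=38 is smaller); Rb+ < Br- (isoelectronic, higher Z=37 is smaller); Br- < I- (same group, 1 shell fewer).
Ordering: Zr4+ < Y3+ < Sr2+ < Rb+ < Br- < I-. The fourth largest is Sr2+.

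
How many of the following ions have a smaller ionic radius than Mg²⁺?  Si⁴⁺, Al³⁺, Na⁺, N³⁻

2

These species are isoelectronic with 10 electrons. The only difference is the number of protons: Si⁴⁺ (Z=14), Al³⁺ (Z=13), Mg²⁺ (Z=12), Na⁺ (Z=11), N³⁻ (Z=7). The strongest nuclear pull (Si⁴⁺) gives the smallest ion.
Placing each against Mg²⁺: smaller — Si⁴⁺, Al³⁺; larger — Na⁺, N³⁻. That's 2.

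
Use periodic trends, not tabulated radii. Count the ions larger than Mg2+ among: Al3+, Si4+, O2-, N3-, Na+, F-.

Each ion has 10 electrons. The ranking follows nuclear charge in reverse — greater Z gives a smaller radius. Si4+ (Z=14), Al3+ (Z=13), Mg2+ (Z=12), Na+ (Z=11), F- (Z=9), O2- (Z=8), N3- (Z=7).
Overall: Si4+ < Al3+ < Mg2+ < Na+ < F- < O2- < N3-. Mg2+ has 2 below it and 4 above. That's 4.

4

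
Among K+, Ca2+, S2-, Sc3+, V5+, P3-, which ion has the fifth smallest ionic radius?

S2-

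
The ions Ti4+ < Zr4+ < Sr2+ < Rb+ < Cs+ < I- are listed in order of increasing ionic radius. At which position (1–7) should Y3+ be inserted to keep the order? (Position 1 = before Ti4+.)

3

Tabulating Z and e⁻: Ti4+ (Z=22, 18 e⁻), Zr4+ (Z=40, 36 e⁻), Y3+ (Z=39, 36 e⁻), Sr2+ (Z=38, 36 e⁻), Rb+ (Z=37, 36 e⁻), Cs+ (Z=55, 54 e⁻), I- (Z=53, 54 e⁻). Ti4+ < Zr4+ (same group, period 4 vs 5); Zr4+ < Y3+ (isoelectronic, higher Z=40 is smaller); Y3+ < Sr2+ (isoelectronic, higher Z=39 is smaller); Sr2+ < Rb+ (both 36 e⁻, Z=38>37); Rb+ < Cs+ (same group, period 5 vs 6); Cs+ < I- (isoelectronic, higher Z=55 is smaller).
Putting Y3+ in gives Ti4+ < Zr4+ < Y3+ < Sr2+ < Rb+ < Cs+ < I-; it lands at slot 3.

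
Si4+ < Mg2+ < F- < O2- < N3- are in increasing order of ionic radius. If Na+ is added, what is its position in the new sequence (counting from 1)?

3

Each ion has 10 electrons. The ranking follows nuclear charge in reverse — greater Z gives a smaller radius. Si4+ (Z=14), Mg2+ (Z=12), Na+ (Z=11), F- (Z=9), O2- (Z=8), N3- (Z=7).
The complete sequence is Si4+ < Mg2+ < Na+ < F- < O2- < N3-. Na+ sits at position 3.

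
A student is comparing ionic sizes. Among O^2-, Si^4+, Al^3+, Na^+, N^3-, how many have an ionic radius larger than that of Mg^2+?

3

All of these have 10 electrons (isoelectronic). With the same electron cloud, the ion with the most protons pulls it in tightest. Nuclear charges: Si^4+ (Z=14), Al^3+ (Z=13), Mg^2+ (Z=12), Na^+ (Z=11), O^2- (Z=8), N^3- (Z=7). Highest Z is smallest.
Relative to Mg^2+, the ions that are larger are Na^+, O^2-, N^3-. That's 3.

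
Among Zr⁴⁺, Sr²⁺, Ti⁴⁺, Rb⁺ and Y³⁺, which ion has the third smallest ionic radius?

Work out protons and electrons: Ti⁴⁺ has 18 e⁻ (Z=22), Zr⁴⁺ has 36 e⁻ (Z=40), Y³⁺ has 36 e⁻ (Z=39), Sr²⁺ has 36 e⁻ (Z=38), Rb⁺ has 36 e⁻ (Z=37). Ti⁴⁺ < Zr⁴⁺ (same group, period 4 vs 5); Zr⁴⁺ < Y³⁺ (isoelectronic, higher Z=40 is smaller); Y³⁺ < Sr²⁺ (both 36 e⁻, Z=39>38); Sr²⁺ < Rb⁺ (isoelectronic, higher Z=38 is smaller).
So the order is Ti⁴⁺ < Zr⁴⁺ < Y³⁺ < Sr²⁺ < Rb⁺; the 3rd-smallest ion is Y³⁺.

Y³⁺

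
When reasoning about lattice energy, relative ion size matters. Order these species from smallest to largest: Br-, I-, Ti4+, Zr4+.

Ti4+ < Zr4+ < Br- < I-

Ti4+ has 18 e⁻ (Z=22), Zr4+ has 36 e⁻ (Z=40), Br- has 36 e⁻ (Z=35), I- has 54 e⁻ (Z=53). Ti4+ < Zr4+ (same group, period 4 vs 5); Zr4+ < Br- (both 36 e⁻, Z=40>35); Br- < I- (same group, 1 shell fewer).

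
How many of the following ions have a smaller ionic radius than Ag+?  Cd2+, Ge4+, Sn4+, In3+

Electron counts and nuclear charges: Ge4+: 28 e⁻, Z=32, Sn4+: 46 e⁻, Z=50, In3+: 46 e⁻, Z=49, Cd2+: 46 e⁻, Z=48, Ag+: 46 e⁻, Z=47. Ge4+ < Sn4+ (same group, period 4 vs 5); Sn4+ < In3+ (both 46 e⁻, Z=50>49); In3+ < Cd2+ (both 46 e⁻, Z=49>48); Cd2+ < Ag+ (isoelectronic, higher Z=48 is smaller).
Placing each against Ag+: smaller — Ge4+, Sn4+, In3+, Cd2+; larger — none. Count: 4.

4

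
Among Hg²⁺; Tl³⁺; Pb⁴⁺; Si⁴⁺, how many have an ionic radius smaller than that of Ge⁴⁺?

Tabulating Z and e⁻: Si⁴⁺ has 10 e⁻ (Z=14), Ge⁴⁺ has 28 e⁻ (Z=32), Pb⁴⁺ has 78 e⁻ (Z=82), Tl³⁺ has 78 e⁻ (Z=81), Hg²⁺ has 78 e⁻ (Z=80). Si⁴⁺ < Ge⁴⁺ (same group, period 3 vs 4); Ge⁴⁺ < Pb⁴⁺ (same group, 2 shells fewer); Pb⁴⁺ < Tl³⁺ (isoelectronic, higher Z=82 is smaller); Tl³⁺ < Hg²⁺ (isoelectronic, higher Z=81 is smaller).
Relative to Ge⁴⁺, the ions that are smaller are Si⁴⁺. That's 1.

1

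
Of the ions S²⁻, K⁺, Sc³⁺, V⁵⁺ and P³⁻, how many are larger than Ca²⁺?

3

All of these have 18 electrons (isoelectronic). With the same electron cloud, the ion with the most protons pulls it in tightest. Nuclear charges: V⁵⁺ (Z=23), Sc³⁺ (Z=21), Ca²⁺ (Z=20), K⁺ (Z=19), S²⁻ (Z=16), P³⁻ (Z=15). Highest Z is smallest.
Overall: V⁵⁺ < Sc³⁺ < Ca²⁺ < K⁺ < S²⁻ < P³⁻. Ca²⁺ has 2 below it and 3 above. So 3 are larger.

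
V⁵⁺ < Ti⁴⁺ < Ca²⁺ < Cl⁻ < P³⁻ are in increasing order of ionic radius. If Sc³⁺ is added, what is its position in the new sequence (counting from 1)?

3

All of these have 18 electrons (isoelectronic). With the same electron cloud, the ion with the most protons pulls it in tightest. Nuclear charges: V⁵⁺ (Z=23), Ti⁴⁺ (Z=22), Sc³⁺ (Z=21), Ca²⁺ (Z=20), Cl⁻ (Z=17), P³⁻ (Z=15). Highest Z is smallest.
With Sc³⁺ included the full order is V⁵⁺ < Ti⁴⁺ < Sc³⁺ < Ca²⁺ < Cl⁻ < P³⁻, so it takes position 3.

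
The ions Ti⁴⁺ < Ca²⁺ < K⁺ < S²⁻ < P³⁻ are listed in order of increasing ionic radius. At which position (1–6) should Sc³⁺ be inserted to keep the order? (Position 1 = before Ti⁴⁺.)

2

Isoelectronic series (18 e⁻ each). Size is set by nuclear charge: more protons means a smaller ion. Ti⁴⁺ (Z=22), Sc³⁺ (Z=21), Ca²⁺ (Z=20), K⁺ (Z=19), S²⁻ (Z=16), P³⁻ (Z=15).
With Sc³⁺ included the full order is Ti⁴⁺ < Sc³⁺ < Ca²⁺ < K⁺ < S²⁻ < P³⁻, so it takes position 2.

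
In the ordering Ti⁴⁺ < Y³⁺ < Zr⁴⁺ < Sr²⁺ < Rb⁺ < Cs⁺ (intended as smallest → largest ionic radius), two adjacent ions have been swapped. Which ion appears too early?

Scanning neighbour by neighbour, only Y³⁺/Zr⁴⁺ violates a trend: they are isoelectronic (36 e⁻) and Zr has more protons than Y (40 vs 39), making Zr⁴⁺ smaller. That makes Y³⁺ the one sitting a position early relative to where it belongs.

Y³⁺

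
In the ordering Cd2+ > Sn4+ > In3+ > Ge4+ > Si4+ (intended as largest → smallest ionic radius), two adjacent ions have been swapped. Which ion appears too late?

Scanning neighbour by neighbour, only Sn4+/In3+ violates a trend: Sn4+ and In3+ share 46 electrons; the higher nuclear charge on Sn (Z=50) contracts it more, so Sn4+ < In3+. That makes In3+ the one sitting a position late relative to where it belongs.

In3+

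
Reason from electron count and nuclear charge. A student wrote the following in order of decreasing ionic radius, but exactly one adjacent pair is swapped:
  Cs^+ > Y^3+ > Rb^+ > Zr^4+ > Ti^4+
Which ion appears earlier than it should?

Compare adjacent ions: they are isoelectronic (36 e⁻) and Y has more protons than Rb (39 vs 37), making Y^3+ smaller — yet in this decreasing list Y^3+ sits before Rb^+. Nothing else is reversed, so Y^3+ should move one place to the right.

Y^3+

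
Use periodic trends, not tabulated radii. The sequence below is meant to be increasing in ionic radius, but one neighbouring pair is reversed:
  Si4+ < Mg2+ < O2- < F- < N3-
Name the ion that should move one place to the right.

The pair O2-, F- is the wrong way round — F- and O2- share 10 electrons; the higher nuclear charge on F (Z=9) contracts it more, so F- < O2-. All other adjacent pairs agree with periodic trends, so O2- is the misplaced ion.

O2-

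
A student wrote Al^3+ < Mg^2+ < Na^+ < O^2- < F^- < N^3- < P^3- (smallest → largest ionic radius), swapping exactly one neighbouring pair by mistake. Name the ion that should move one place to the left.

F^-

Check each adjacent pair. O^2- and F^- are reversed: they are isoelectronic (10 e⁻) and F has more protons than O (9 vs 8), making F^- smaller. No other neighbouring pair contradicts the periodic trends, so F^- is the ion listed too late.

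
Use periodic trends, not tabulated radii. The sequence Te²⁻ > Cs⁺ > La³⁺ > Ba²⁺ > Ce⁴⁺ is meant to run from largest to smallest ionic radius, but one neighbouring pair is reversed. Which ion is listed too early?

Check each adjacent pair. La³⁺ and Ba²⁺ are reversed: both have 54 electrons but Z(La)=57 > Z(Ba)=56, so La³⁺ should be the smaller of the two. No other neighbouring pair contradicts the periodic trends, so La³⁺ is the ion listed too early.

La³⁺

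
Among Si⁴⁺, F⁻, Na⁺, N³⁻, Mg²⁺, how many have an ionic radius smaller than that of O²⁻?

Each ion has 10 electrons. The ranking follows nuclear charge in reverse — greater Z gives a smaller radius. Si⁴⁺ (Z=14), Mg²⁺ (Z=12), Na⁺ (Z=11), F⁻ (Z=9), O²⁻ (Z=8), N³⁻ (Z=7).
Overall: Si⁴⁺ < Mg²⁺ < Na⁺ < F⁻ < O²⁻ < N³⁻. O²⁻ has 4 below it and 1 above. So 4 are smaller.

4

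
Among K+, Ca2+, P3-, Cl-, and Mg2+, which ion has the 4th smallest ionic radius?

Cl-

Mg2+ has 10 e⁻ (Z=12), Ca2+ has 18 e⁻ (Z=20), K+ has 18 e⁻ (Z=19), Cl- has 18 e⁻ (Z=17), P3- has 18 e⁻ (Z=15). Mg2+ < Ca2+ (same group, period 3 vs 4); Ca2+ < K+ (both 18 e⁻, Z=20>19); K+ < Cl- (both 18 e⁻, Z=19>17); Cl- < P3- (isoelectronic, higher Z=17 is smaller).
So the order is Mg2+ < Ca2+ < K+ < Cl- < P3-; the 4th-smallest ion is Cl-.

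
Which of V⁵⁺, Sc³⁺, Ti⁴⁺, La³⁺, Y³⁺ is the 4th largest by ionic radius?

Ti⁴⁺

Electron counts and nuclear charges: V⁵⁺: 18 e⁻, Z=23, Ti⁴⁺: 18 e⁻, Z=22, Sc³⁺: 18 e⁻, Z=21, Y³⁺: 36 e⁻, Z=39, La³⁺: 54 e⁻, Z=57. V⁵⁺ < Ti⁴⁺ (both 18 e⁻, Z=23>22); Ti⁴⁺ < Sc³⁺ (isoelectronic, higher Z=22 is smaller); Sc³⁺ < Y³⁺ (same group, period 4 vs 5); Y³⁺ < La³⁺ (same group, period 5 vs 6).
So the order is V⁵⁺ < Ti⁴⁺ < Sc³⁺ < Y³⁺ < La³⁺; the 4th-largest ion is Ti⁴⁺.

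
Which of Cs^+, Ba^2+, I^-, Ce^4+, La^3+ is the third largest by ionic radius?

All of these have 54 electrons (isoelectronic). With the same electron cloud, the ion with the most protons pulls it in tightest. Nuclear charges: Ce^4+ (Z=58), La^3+ (Z=57), Ba^2+ (Z=56), Cs^+ (Z=55), I^- (Z=53). Highest Z is smallest.
That gives Ce^4+ < La^3+ < Ba^2+ < Cs^+ < I^-. From the largest end, number 3 is Ba^2+.

Ba^2+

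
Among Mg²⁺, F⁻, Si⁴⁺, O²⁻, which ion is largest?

Isoelectronic series (10 e⁻ each). Size is set by nuclear charge: more protons means a smaller ion. Si⁴⁺ (Z=14), Mg²⁺ (Z=12), F⁻ (Z=9), O²⁻ (Z=8).

O²⁻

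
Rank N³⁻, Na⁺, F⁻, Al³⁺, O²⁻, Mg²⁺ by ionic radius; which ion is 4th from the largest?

Na⁺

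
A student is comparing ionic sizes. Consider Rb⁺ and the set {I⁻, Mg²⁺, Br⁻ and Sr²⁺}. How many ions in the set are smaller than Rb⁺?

2

Mg²⁺ has 10 e⁻ (Z=12), Sr²⁺ has 36 e⁻ (Z=38), Rb⁺ has 36 e⁻ (Z=37), Br⁻ has 36 e⁻ (Z=35), I⁻ has 54 e⁻ (Z=53). Mg²⁺ < Sr²⁺ (same group, period 3 vs 5); Sr²⁺ < Rb⁺ (isoelectronic, higher Z=38 is smaller); Rb⁺ < Br⁻ (isoelectronic, higher Z=37 is smaller); Br⁻ < I⁻ (same group, period 4 vs 5).
Overall: Mg²⁺ < Sr²⁺ < Rb⁺ < Br⁻ < I⁻. Rb⁺ has 2 below it and 2 above. So 2 are smaller.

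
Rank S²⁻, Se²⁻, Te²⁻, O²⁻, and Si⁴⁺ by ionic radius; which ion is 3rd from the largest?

S²⁻

Work out protons and electrons: Si⁴⁺ has 10 e⁻ (Z=14), O²⁻ has 10 e⁻ (Z=8), S²⁻ has 18 e⁻ (Z=16), Se²⁻ has 36 e⁻ (Z=34), Te²⁻ has 54 e⁻ (Z=52). Si⁴⁺ < O²⁻ (isoelectronic, higher Z=14 is smaller); O²⁻ < S²⁻ (same group, period 2 vs 3); S²⁻ < Se²⁻ (same group, period 3 vs 4); Se²⁻ < Te²⁻ (same group, period 4 vs 5).
Ordering: Si⁴⁺ < O²⁻ < S²⁻ < Se²⁻ < Te²⁻. The 3rd largest is S²⁻.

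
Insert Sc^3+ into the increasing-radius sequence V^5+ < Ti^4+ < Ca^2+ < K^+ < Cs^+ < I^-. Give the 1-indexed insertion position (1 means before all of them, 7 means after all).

3

First list Z and electron count for each: V^5+ (Z=23, 18 e⁻), Ti^4+ (Z=22, 18 e⁻), Sc^3+ (Z=21, 18 e⁻), Ca^2+ (Z=20, 18 e⁻), K^+ (Z=19, 18 e⁻), Cs^+ (Z=55, 54 e⁻), I^- (Z=53, 54 e⁻). V^5+ < Ti^4+ (both 18 e⁻, Z=23>22); Ti^4+ < Sc^3+ (both 18 e⁻, Z=22>21); Sc^3+ < Ca^2+ (both 18 e⁻, Z=21>20); Ca^2+ < K^+ (isoelectronic, higher Z=20 is smaller); K^+ < Cs^+ (same group, period 4 vs 6); Cs^+ < I^- (isoelectronic, higher Z=55 is smaller).
With Sc^3+ included the full order is V^5+ < Ti^4+ < Sc^3+ < Ca^2+ < K^+ < Cs^+ < I^-, so it takes position 3.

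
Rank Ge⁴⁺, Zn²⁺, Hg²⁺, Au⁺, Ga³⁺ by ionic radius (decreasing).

Electron counts and nuclear charges: Ge⁴⁺ (Z=32, 28 e⁻), Ga³⁺ (Z=31, 28 e⁻), Zn²⁺ (Z=30, 28 e⁻), Hg²⁺ (Z=80, 78 e⁻), Au⁺ (Z=79, 78 e⁻). Ge⁴⁺ < Ga³⁺ (isoelectronic, higher Z=32 is smaller); Ga³⁺ < Zn²⁺ (isoelectronic, higher Z=31 is smaller); Zn²⁺ < Hg²⁺ (same group, period 4 vs 6); Hg²⁺ < Au⁺ (isoelectronic, higher Z=80 is smaller).

Au⁺ > Hg²⁺ > Zn²⁺ > Ga³⁺ > Ge⁴⁺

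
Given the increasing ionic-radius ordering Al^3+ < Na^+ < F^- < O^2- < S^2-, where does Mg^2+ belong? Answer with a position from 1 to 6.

Work out protons and electrons: Al^3+ (Z=13, 10 e⁻), Mg^2+ (Z=12, 10 e⁻), Na^+ (Z=11, 10 e⁻), F^- (Z=9, 10 e⁻), O^2- (Z=8, 10 e⁻), S^2- (Z=16, 18 e⁻). Al^3+ < Mg^2+ (isoelectronic, higher Z=13 is smaller); Mg^2+ < Na^+ (both 10 e⁻, Z=12>11); Na^+ < F^- (isoelectronic, higher Z=11 is smaller); F^- < O^2- (isoelectronic, higher Z=9 is smaller); O^2- < S^2- (same group, period 2 vs 3).
With Mg^2+ included the full order is Al^3+ < Mg^2+ < Na^+ < F^- < O^2- < S^2-, so it takes position 2.

2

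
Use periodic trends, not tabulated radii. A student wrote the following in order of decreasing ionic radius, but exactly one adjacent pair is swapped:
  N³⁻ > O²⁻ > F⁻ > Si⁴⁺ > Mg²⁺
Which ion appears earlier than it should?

Si⁴⁺

The pair Si⁴⁺, Mg²⁺ is the wrong way round — both have 10 electrons but Z(Si)=14 > Z(Mg)=12, so Si⁴⁺ should be the smaller of the two. All other adjacent pairs agree with periodic trends, so Si⁴⁺ is the misplaced ion.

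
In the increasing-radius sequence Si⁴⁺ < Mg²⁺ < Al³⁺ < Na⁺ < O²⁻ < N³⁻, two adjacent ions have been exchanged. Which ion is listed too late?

The pair Mg²⁺, Al³⁺ is the wrong way round — they are isoelectronic (10 e⁻) and Al has more protons than Mg (13 vs 12), making Al³⁺ smaller. All other adjacent pairs agree with periodic trends, so Al³⁺ is the misplaced ion.

Al³⁺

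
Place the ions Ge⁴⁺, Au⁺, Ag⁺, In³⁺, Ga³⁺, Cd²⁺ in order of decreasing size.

First list Z and electron count for each: Ge⁴⁺: 28 e⁻, Z=32, Ga³⁺: 28 e⁻, Z=31, In³⁺: 46 e⁻, Z=49, Cd²⁺: 46 e⁻, Z=48, Ag⁺: 46 e⁻, Z=47, Au⁺: 78 e⁻, Z=79. Ge⁴⁺ < Ga³⁺ (both 28 e⁻, Z=32>31); Ga³⁺ < In³⁺ (same group, period 4 vs 5); In³⁺ < Cd²⁺ (isoelectronic, higher Z=49 is smaller); Cd²⁺ < Ag⁺ (both 46 e⁻, Z=48>47); Ag⁺ < Au⁺ (same group, period 5 vs 6).

Au⁺ > Ag⁺ > Cd²⁺ > In³⁺ > Ga³⁺ > Ge⁴⁺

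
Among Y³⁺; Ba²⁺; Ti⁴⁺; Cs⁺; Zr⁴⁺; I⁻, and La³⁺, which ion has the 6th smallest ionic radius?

Cs⁺

Ti⁴⁺ has 18 e⁻ (Z=22), Zr⁴⁺ has 36 e⁻ (Z=40), Y³⁺ has 36 e⁻ (Z=39), La³⁺ has 54 e⁻ (Z=57), Ba²⁺ has 54 e⁻ (Z=56), Cs⁺ has 54 e⁻ (Z=55), I⁻ has 54 e⁻ (Z=53). Ti⁴⁺ < Zr⁴⁺ (same group, 1 shell fewer); Zr⁴⁺ < Y³⁺ (both 36 e⁻, Z=40>39); Y³⁺ < La³⁺ (same group, 1 shell fewer); La³⁺ < Ba²⁺ (isoelectronic, higher Z=57 is smaller); Ba²⁺ < Cs⁺ (both 54 e⁻, Z=56>55); Cs⁺ < I⁻ (isoelectronic, higher Z=55 is smaller).
So the order is Ti⁴⁺ < Zr⁴⁺ < Y³⁺ < La³⁺ < Ba²⁺ < Cs⁺ < I⁻; the 6th-smallest ion is Cs⁺.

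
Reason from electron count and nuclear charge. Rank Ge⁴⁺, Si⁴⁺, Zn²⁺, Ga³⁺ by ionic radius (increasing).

Work out protons and electrons: Si⁴⁺ (Z=14, 10 e⁻), Ge⁴⁺ (Z=32, 28 e⁻), Ga³⁺ (Z=31, 28 e⁻), Zn²⁺ (Z=30, 28 e⁻). Si⁴⁺ < Ge⁴⁺ (same group, 1 shell fewer); Ge⁴⁺ < Ga³⁺ (both 28 e⁻, Z=32>31); Ga³⁺ < Zn²⁺ (both 28 e⁻, Z=31>30).

Si⁴⁺ < Ge⁴⁺ < Ga³⁺ < Zn²⁺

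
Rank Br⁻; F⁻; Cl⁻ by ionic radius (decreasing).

These ions sit in one column with identical charge. Each step down the periodic table adds a principal shell, increasing the radius.

Br⁻ > Cl⁻ > F⁻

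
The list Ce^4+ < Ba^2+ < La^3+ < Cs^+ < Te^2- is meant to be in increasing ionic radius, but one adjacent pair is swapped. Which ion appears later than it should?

Check each adjacent pair. Ba^2+ and La^3+ are reversed: La^3+ and Ba^2+ share 54 electrons; the higher nuclear charge on La (Z=57) contracts it more, so La^3+ < Ba^2+. No other neighbouring pair contradicts the periodic trends, so La^3+ is the ion listed too late.

La^3+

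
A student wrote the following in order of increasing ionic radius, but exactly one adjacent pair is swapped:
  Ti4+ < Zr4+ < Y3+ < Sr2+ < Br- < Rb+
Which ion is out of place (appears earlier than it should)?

Br-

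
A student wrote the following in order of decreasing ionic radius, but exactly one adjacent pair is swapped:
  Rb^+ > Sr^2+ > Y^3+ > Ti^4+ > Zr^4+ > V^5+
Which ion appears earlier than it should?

Ti^4+

Compare adjacent ions: same group and charge — period 4 sits above period 5, so Ti^4+ is smaller — yet in this decreasing list Ti^4+ sits before Zr^4+. Nothing else is reversed, so Ti^4+ should move one place to the right.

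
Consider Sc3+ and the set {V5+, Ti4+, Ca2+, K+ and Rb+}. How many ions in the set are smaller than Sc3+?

2

Work out protons and electrons: V5+ has 18 e⁻ (Z=23), Ti4+ has 18 e⁻ (Z=22), Sc3+ has 18 e⁻ (Z=21), Ca2+ has 18 e⁻ (Z=20), K+ has 18 e⁻ (Z=19), Rb+ has 36 e⁻ (Z=37). V5+ < Ti4+ (both 18 e⁻, Z=23>22); Ti4+ < Sc3+ (both 18 e⁻, Z=22>21); Sc3+ < Ca2+ (isoelectronic, higher Z=21 is smaller); Ca2+ < K+ (both 18 e⁻, Z=20>19); K+ < Rb+ (same group, 1 shell fewer).
Relative to Sc3+, the ions that are smaller are V5+, Ti4+. Count: 2.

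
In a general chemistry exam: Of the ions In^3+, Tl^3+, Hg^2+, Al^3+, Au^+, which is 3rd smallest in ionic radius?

Tl^3+

Electron counts and nuclear charges: Al^3+ has 10 e⁻ (Z=13), In^3+ has 46 e⁻ (Z=49), Tl^3+ has 78 e⁻ (Z=81), Hg^2+ has 78 e⁻ (Z=80), Au^+ has 78 e⁻ (Z=79). Al^3+ < In^3+ (same group, 2 shells fewer); In^3+ < Tl^3+ (same group, period 5 vs 6); Tl^3+ < Hg^2+ (isoelectronic, higher Z=81 is smaller); Hg^2+ < Au^+ (both 78 e⁻, Z=80>79).
Full ascending order: Al^3+ < In^3+ < Tl^3+ < Hg^2+ < Au^+. Counting from the smallest, position 3 is Tl^3+.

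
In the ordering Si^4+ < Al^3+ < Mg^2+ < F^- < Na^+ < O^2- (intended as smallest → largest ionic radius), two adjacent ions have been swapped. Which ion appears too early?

F^-

Check each adjacent pair. F^- and Na^+ are reversed: Na^+ and F^- share 10 electrons; the higher nuclear charge on Na (Z=11) contracts it more, so Na^+ < F^-. No other neighbouring pair contradicts the periodic trends, so F^- is the ion listed too early.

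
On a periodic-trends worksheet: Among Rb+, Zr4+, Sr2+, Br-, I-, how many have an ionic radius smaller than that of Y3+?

Electron counts and nuclear charges: Zr4+ has 36 e⁻ (Z=40), Y3+ has 36 e⁻ (Z=39), Sr2+ has 36 e⁻ (Z=38), Rb+ has 36 e⁻ (Z=37), Br- has 36 e⁻ (Z=35), I- has 54 e⁻ (Z=53). Zr4+ < Y3+ (isoelectronic, higher Z=40 is smaller); Y3+ < Sr2+ (both 36 e⁻, Z=39>38); Sr2+ < Rb+ (isoelectronic, higher Z=38 is smaller); Rb+ < Br- (isoelectronic, higher Z=37 is smaller); Br- < I- (same group, 1 shell fewer).
Overall: Zr4+ < Y3+ < Sr2+ < Rb+ < Br- < I-. Y3+ has 1 below it and 4 above. That's 1.

1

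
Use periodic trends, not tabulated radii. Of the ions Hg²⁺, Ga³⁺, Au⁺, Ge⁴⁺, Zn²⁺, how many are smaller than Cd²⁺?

3

Tabulating Z and e⁻: Ge⁴⁺ (Z=32, 28 e⁻), Ga³⁺ (Z=31, 28 e⁻), Zn²⁺ (Z=30, 28 e⁻), Cd²⁺ (Z=48, 46 e⁻), Hg²⁺ (Z=80, 78 e⁻), Au⁺ (Z=79, 78 e⁻). Ge⁴⁺ < Ga³⁺ (both 28 e⁻, Z=32>31); Ga³⁺ < Zn²⁺ (both 28 e⁻, Z=31>30); Zn²⁺ < Cd²⁺ (same group, period 4 vs 5); Cd²⁺ < Hg²⁺ (same group, period 5 vs 6); Hg²⁺ < Au⁺ (isoelectronic, higher Z=80 is smaller).
Placing each against Cd²⁺: smaller — Ge⁴⁺, Ga³⁺, Zn²⁺; larger — Hg²⁺, Au⁺. So 3 are smaller.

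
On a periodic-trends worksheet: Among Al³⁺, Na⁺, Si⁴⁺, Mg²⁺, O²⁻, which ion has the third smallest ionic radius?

Mg²⁺

Each ion has 10 electrons. The ranking follows nuclear charge in reverse — greater Z gives a smaller radius. Si⁴⁺ (Z=14), Al³⁺ (Z=13), Mg²⁺ (Z=12), Na⁺ (Z=11), O²⁻ (Z=8).
So the order is Si⁴⁺ < Al³⁺ < Mg²⁺ < Na⁺ < O²⁻; the 3rd-smallest ion is Mg²⁺.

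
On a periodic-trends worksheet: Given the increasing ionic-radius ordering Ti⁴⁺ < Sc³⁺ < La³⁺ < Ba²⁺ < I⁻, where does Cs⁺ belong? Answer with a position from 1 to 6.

First list Z and electron count for each: Ti⁴⁺: 18 e⁻, Z=22, Sc³⁺: 18 e⁻, Z=21, La³⁺: 54 e⁻, Z=57, Ba²⁺: 54 e⁻, Z=56, Cs⁺: 54 e⁻, Z=55, I⁻: 54 e⁻, Z=53. Ti⁴⁺ < Sc³⁺ (isoelectronic, higher Z=22 is smaller); Sc³⁺ < La³⁺ (same group, period 4 vs 6); La³⁺ < Ba²⁺ (both 54 e⁻, Z=57>56); Ba²⁺ < Cs⁺ (isoelectronic, higher Z=56 is smaller); Cs⁺ < I⁻ (both 54 e⁻, Z=55>53).
Putting Cs⁺ in gives Ti⁴⁺ < Sc³⁺ < La³⁺ < Ba²⁺ < Cs⁺ < I⁻; it lands at slot 5.

5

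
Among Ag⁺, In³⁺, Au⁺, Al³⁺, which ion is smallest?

Al³⁺

Al³⁺: 10 e⁻, Z=13, In³⁺: 46 e⁻, Z=49, Ag⁺: 46 e⁻, Z=47, Au⁺: 78 e⁻, Z=79. Al³⁺ < In³⁺ (same group, period 3 vs 5); In³⁺ < Ag⁺ (isoelectronic, higher Z=49 is smaller); Ag⁺ < Au⁺ (same group, 1 shell fewer).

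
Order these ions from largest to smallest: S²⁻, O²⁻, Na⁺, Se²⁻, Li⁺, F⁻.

First list Z and electron count for each: Li⁺ (Z=3, 2 e⁻), Na⁺ (Z=11, 10 e⁻), F⁻ (Z=9, 10 e⁻), O²⁻ (Z=8, 10 e⁻), S²⁻ (Z=16, 18 e⁻), Se²⁻ (Z=34, 36 e⁻). Li⁺ < Na⁺ (same group, 1 shell fewer); Na⁺ < F⁻ (isoelectronic, higher Z=11 is smaller); F⁻ < O²⁻ (isoelectronic, higher Z=9 is smaller); O²⁻ < S²⁻ (same group, period 2 vs 3); S²⁻ < Se²⁻ (same group, 1 shell fewer).

Se²⁻ > S²⁻ > O²⁻ > F⁻ > Na⁺ > Li⁺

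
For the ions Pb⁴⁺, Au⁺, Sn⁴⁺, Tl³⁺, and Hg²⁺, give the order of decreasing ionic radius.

First list Z and electron count for each: Sn⁴⁺ (Z=50, 46 e⁻), Pb⁴⁺ (Z=82, 78 e⁻), Tl³⁺ (Z=81, 78 e⁻), Hg²⁺ (Z=80, 78 e⁻), Au⁺ (Z=79, 78 e⁻). Sn⁴⁺ < Pb⁴⁺ (same group, period 5 vs 6); Pb⁴⁺ < Tl³⁺ (isoelectronic, higher Z=82 is smaller); Tl³⁺ < Hg²⁺ (both 78 e⁻, Z=81>80); Hg²⁺ < Au⁺ (isoelectronic, higher Z=80 is smaller).

Au⁺ > Hg²⁺ > Tl³⁺ > Pb⁴⁺ > Sn⁴⁺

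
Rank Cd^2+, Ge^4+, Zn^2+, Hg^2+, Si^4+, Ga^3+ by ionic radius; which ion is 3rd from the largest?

Work out protons and electrons: Si^4+: 10 e⁻, Z=14, Ge^4+: 28 e⁻, Z=32, Ga^3+: 28 e⁻, Z=31, Zn^2+: 28 e⁻, Z=30, Cd^2+: 46 e⁻, Z=48, Hg^2+: 78 e⁻, Z=80. Si^4+ < Ge^4+ (same group, 1 shell fewer); Ge^4+ < Ga^3+ (both 28 e⁻, Z=32>31); Ga^3+ < Zn^2+ (both 28 e⁻, Z=31>30); Zn^2+ < Cd^2+ (same group, period 4 vs 5); Cd^2+ < Hg^2+ (same group, 1 shell fewer).
Full ascending order: Si^4+ < Ge^4+ < Ga^3+ < Zn^2+ < Cd^2+ < Hg^2+. Counting from the largest, position 3 is Zn^2+.

Zn^2+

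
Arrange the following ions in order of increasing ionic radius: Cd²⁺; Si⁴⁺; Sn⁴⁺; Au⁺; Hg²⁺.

Si⁴⁺ < Sn⁴⁺ < Cd²⁺ < Hg²⁺ < Au⁺

Si⁴⁺: 10 e⁻, Z=14, Sn⁴⁺: 46 e⁻, Z=50, Cd²⁺: 46 e⁻, Z=48, Hg²⁺: 78 e⁻, Z=80, Au⁺: 78 e⁻, Z=79. Si⁴⁺ < Sn⁴⁺ (same group, 2 shells fewer); Sn⁴⁺ < Cd²⁺ (both 46 e⁻, Z=50>48); Cd²⁺ < Hg²⁺ (same group, period 5 vs 6); Hg²⁺ < Au⁺ (both 78 e⁻, Z=80>79).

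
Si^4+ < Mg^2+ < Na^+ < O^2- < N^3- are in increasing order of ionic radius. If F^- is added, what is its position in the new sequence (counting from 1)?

4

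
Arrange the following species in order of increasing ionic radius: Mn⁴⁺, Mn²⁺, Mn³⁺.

Mn⁴⁺ < Mn³⁺ < Mn²⁺

For a single element, ionic radius drops as positive charge rises — Mn⁴⁺ < Mn²⁺.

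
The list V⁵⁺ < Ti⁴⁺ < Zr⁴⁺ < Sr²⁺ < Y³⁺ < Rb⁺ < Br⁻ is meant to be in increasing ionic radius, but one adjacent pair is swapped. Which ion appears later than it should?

Y³⁺

Compare adjacent ions: both have 36 electrons but Z(Y)=39 > Z(Sr)=38, so Y³⁺ should be the smaller of the two — yet in this increasing list Sr²⁺ sits before Y³⁺. Nothing else is reversed, so Y³⁺ should move one place to the left.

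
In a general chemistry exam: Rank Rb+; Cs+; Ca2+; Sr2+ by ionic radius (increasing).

Ca2+ < Sr2+ < Rb+ < Cs+

Electron counts and nuclear charges: Ca2+ (Z=20, 18 e⁻), Sr2+ (Z=38, 36 e⁻), Rb+ (Z=37, 36 e⁻), Cs+ (Z=55, 54 e⁻). Ca2+ < Sr2+ (same group, 1 shell fewer); Sr2+ < Rb+ (both 36 e⁻, Z=38>37); Rb+ < Cs+ (same group, 1 shell fewer).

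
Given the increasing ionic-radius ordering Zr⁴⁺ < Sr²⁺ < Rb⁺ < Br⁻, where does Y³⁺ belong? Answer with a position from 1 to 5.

2

All of these have 36 electrons (isoelectronic). With the same electron cloud, the ion with the most protons pulls it in tightest. Nuclear charges: Zr⁴⁺ (Z=40), Y³⁺ (Z=39), Sr²⁺ (Z=38), Rb⁺ (Z=37), Br⁻ (Z=35). Highest Z is smallest.
The complete sequence is Zr⁴⁺ < Y³⁺ < Sr²⁺ < Rb⁺ < Br⁻. Y³⁺ sits at position 2.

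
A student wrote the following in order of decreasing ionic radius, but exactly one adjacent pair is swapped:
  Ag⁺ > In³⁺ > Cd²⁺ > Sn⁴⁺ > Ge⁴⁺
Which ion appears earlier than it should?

The pair In³⁺, Cd²⁺ is the wrong way round — both have 46 electrons but Z(In)=49 > Z(Cd)=48, so In³⁺ should be the smaller of the two. All other adjacent pairs agree with periodic trends, so In³⁺ is the misplaced ion.

In³⁺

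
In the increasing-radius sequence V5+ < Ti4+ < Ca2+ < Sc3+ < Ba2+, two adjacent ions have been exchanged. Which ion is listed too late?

Sc3+

Scanning neighbour by neighbour, only Ca2+/Sc3+ violates a trend: they are isoelectronic (18 e⁻) and Sc has more protons than Ca (21 vs 20), making Sc3+ smaller. That makes Sc3+ the one sitting a position late relative to where it belongs.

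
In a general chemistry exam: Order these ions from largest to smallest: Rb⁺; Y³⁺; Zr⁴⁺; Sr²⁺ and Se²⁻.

Isoelectronic series (36 e⁻ each). Size is set by nuclear charge: more protons means a smaller ion. Zr⁴⁺ (Z=40), Y³⁺ (Z=39), Sr²⁺ (Z=38), Rb⁺ (Z=37), Se²⁻ (Z=34).

Se²⁻ > Rb⁺ > Sr²⁺ > Y³⁺ > Zr⁴⁺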